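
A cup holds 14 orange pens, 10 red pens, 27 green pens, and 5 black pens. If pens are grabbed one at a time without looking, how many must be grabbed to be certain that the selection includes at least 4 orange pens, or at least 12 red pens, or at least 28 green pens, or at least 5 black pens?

45

The worst case stops just short of every target: 3 orange, all 10 red, 27 green, 4 black — 3 + 10 + 27 + 4 = 44 pens.
One more pen must push some ink color to its target, so 44 + 1 = 45.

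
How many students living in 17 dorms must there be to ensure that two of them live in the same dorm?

There are 17 dorms acting as pigeonholes.
With 17 students we could place one in each, avoiding any repeat.
One more forces some class to hold 2, so 17 + 1 = 18.

18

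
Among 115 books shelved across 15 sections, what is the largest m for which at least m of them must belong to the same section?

8

If each of the 15 sections held at most 7, the total would be at most 15 × 7 = 105 < 115, a contradiction.
So at least one holds ⌈115/15⌉ = 8.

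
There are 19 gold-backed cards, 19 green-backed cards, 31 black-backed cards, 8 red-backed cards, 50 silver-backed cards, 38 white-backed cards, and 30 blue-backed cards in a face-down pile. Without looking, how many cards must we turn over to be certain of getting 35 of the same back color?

In the worst case we take at most 34 of each back color, but all 19 gold-backed, all 19 green-backed, all 31 black-backed, all 8 red-backed, and all 30 blue-backed (fewer than 34), giving 19 + 19 + 31 + 8 + 34 + 34 + 30 = 175.
One more card then forces some back color to 35, so 175 + 1 = 176.

176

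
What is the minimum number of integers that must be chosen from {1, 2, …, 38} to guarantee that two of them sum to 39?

Partition {1, …, 38} into 19 pairs: {1,38}, {2,37}, …, {19,20}.
Choosing 19 integers — say the integers 1 through 19 — takes one from each pair and avoids the property.
Choosing 20 forces two into the same pair by pigeonhole, and those sum to 39. So 20.

20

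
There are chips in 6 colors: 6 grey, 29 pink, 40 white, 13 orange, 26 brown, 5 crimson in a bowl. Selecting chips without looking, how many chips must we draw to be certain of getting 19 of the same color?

79

Treat the 6 colors as pigeonholes.
In the worst case we take at most 18 of each color, but all 6 grey, all 13 orange, and all 5 crimson (fewer than 18), giving 6 + 18 + 18 + 13 + 18 + 5 = 78.
One more chip then forces some color to 19, so 78 + 1 = 79.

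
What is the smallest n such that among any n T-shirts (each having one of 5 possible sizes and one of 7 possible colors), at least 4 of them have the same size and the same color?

106

There are 5 × 7 = 35 (size, color) combinations acting as pigeonholes.
With 35 × 3 = 105 T-shirts we could place exactly 3 in each, with no (size, color) pair reaching 4.
One more forces some (size, color) pair to hold 4, so 105 + 1 = 106.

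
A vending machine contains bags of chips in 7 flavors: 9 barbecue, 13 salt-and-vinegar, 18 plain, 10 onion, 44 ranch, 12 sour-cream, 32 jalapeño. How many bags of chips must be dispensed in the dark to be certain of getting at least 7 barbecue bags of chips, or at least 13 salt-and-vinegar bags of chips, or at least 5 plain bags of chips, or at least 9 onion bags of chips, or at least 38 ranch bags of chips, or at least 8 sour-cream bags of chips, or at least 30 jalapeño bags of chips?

Each of the 7 flavors has its own threshold; avoid all of them simultaneously.
The worst case stops just short of every target: 6 barbecue, 12 salt-and-vinegar, 4 plain, 8 onion, 37 ranch, 7 sour-cream, 29 jalapeño — 6 + 12 + 4 + 8 + 37 + 7 + 29 = 103 bags of chips.
One more bag of chips must push some flavor to its target, so 103 + 1 = 104.

104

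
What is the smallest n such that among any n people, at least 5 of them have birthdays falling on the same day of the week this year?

29

There are 7 days of the week acting as pigeonholes.
With 7 × 4 = 28 people we could place exactly 4 in each, with no class reaching 5.
One more forces some class to hold 5, so 28 + 1 = 29.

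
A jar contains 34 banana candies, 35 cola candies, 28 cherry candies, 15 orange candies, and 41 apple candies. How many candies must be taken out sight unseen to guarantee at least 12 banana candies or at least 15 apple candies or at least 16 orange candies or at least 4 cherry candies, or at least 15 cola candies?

58

The worst case stops just short of every target: 11 banana, 14 cola, 3 cherry, 15 orange, 14 apple — 11 + 14 + 3 + 15 + 14 = 57 candies.
One more candy must push some flavor to its target, so 57 + 1 = 58.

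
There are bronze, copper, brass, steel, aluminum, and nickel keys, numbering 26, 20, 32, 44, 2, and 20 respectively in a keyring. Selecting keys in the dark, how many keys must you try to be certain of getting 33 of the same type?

In the worst case we take at most 32 of each type, but all 26 bronze, all 20 copper, all 2 aluminum, and all 20 nickel (fewer than 32), giving 26 + 20 + 32 + 32 + 2 + 20 = 132.
One more key then forces some type to 33, so 132 + 1 = 133.

133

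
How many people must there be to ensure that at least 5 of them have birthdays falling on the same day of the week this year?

29

There are 7 days of the week acting as pigeonholes.
With 7 × 4 = 28 people we could place exactly 4 in each, with no class reaching 5.
One more forces some class to hold 5, so 28 + 1 = 29.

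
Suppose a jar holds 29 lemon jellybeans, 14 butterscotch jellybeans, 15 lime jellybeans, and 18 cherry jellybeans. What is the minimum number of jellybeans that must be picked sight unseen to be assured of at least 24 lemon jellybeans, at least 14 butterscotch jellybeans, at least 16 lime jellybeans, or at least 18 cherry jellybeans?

69

Each of the 4 flavors has its own threshold; avoid all of them simultaneously.
The worst case stops just short of every target: 23 lemon, 13 butterscotch, 15 lime, 17 cherry — 23 + 13 + 15 + 17 = 68 jellybeans.
One more jellybean must push some flavor to its target, so 68 + 1 = 69.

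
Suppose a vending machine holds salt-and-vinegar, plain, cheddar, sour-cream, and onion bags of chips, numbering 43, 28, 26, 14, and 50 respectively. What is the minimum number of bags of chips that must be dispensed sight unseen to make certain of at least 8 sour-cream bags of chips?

155

To avoid sour-cream bags of chips as long as possible, exhaust the other 4 flavors first.
The worst case draws every non-sour-cream bag of chips first: 43 + 28 + 26 + 50 = 147.
The next 8 draws are then forced to be sour-cream, giving 147 + 8 = 155.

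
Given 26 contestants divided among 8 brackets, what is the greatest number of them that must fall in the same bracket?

The 26 contestants fall into 8 brackets.
If each of the 8 brackets held at most 3, the total would be at most 8 × 3 = 24 < 26, a contradiction.
So at least one holds ⌈26/8⌉ = 4.

4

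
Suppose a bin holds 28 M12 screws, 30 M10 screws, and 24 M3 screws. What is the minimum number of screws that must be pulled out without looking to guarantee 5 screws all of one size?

Treat the 3 sizes as pigeonholes.
The worst case takes 4 screws of each size without reaching 5 of any: 3 × 4 = 12.
The next screw must bring some size to 5, so 12 + 1 = 13.

13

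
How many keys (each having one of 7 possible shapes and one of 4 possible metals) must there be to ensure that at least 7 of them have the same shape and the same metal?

169

There are 7 × 4 = 28 (shape, metal) combinations acting as pigeonholes.
With 28 × 6 = 168 keys we could place exactly 6 in each, with no (shape, metal) pair reaching 7.
One more forces some (shape, metal) pair to hold 7, so 168 + 1 = 169.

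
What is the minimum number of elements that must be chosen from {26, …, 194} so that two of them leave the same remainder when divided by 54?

Group the integers by remainder mod 54; there are 54 residue classes, each nonempty in this range.
Choosing one from each class (54 integers) avoids any shared remainder.
One more choice must repeat a class, so two differ by a multiple of 54. Hence 54 + 1 = 55.

55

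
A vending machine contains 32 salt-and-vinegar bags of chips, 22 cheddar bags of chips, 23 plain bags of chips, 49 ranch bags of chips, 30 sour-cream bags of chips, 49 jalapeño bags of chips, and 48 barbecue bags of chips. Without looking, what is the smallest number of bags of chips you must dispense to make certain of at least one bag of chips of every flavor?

232

The hardest flavor to obtain is cheddar: we could draw every other bag of chips first — 253 − 22 = 231 bags of chips — without a single cheddar one.
The next draw must be cheddar, so 231 + 1 = 232.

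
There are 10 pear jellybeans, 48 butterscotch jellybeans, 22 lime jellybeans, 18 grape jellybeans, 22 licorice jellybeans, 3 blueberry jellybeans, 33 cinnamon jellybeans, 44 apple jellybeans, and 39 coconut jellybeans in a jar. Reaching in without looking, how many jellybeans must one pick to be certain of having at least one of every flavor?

The hardest flavor to obtain is blueberry: we could draw every other jellybean first — 239 − 3 = 236 jellybeans — without a single blueberry one.
The next draw must be blueberry, so 236 + 1 = 237.

237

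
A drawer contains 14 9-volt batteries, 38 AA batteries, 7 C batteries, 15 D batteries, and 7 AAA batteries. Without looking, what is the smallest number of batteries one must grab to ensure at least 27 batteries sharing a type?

70

In the worst case we take at most 26 of each type, but all 14 9-volt, all 7 C, all 15 D, and all 7 AAA (fewer than 26), giving 14 + 26 + 7 + 15 + 7 = 69.
One more battery then forces some type to 27, so 69 + 1 = 70.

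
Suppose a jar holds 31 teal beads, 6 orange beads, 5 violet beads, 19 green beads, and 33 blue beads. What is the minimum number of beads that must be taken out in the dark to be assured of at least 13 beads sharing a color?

48

In the worst case we take at most 12 of each color, but all 6 orange and all 5 violet (fewer than 12), giving 12 + 6 + 5 + 12 + 12 = 47.
One more bead then forces some color to 13, so 47 + 1 = 48.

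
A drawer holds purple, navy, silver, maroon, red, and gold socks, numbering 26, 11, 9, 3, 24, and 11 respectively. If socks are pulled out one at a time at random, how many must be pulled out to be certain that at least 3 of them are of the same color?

13

Treat the 6 colors as pigeonholes.
The worst case takes 2 socks of each color without reaching 3 of any: 6 × 2 = 12.
The next sock must bring some color to 3, so 12 + 1 = 13.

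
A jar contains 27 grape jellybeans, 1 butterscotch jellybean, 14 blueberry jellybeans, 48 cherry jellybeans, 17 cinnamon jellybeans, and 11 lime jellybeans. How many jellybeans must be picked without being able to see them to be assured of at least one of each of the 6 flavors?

118

The hardest flavor to obtain is butterscotch: we could draw every other jellybean first — 118 − 1 = 117 jellybeans — without a single butterscotch one.
The next draw must be butterscotch, so 117 + 1 = 118.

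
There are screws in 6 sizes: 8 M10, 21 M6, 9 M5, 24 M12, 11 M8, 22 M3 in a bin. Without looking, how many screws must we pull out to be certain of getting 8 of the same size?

43

Treat the 6 sizes as pigeonholes.
The worst case takes 7 screws of each size without reaching 8 of any: 6 × 7 = 42.
The next screw must bring some size to 8, so 42 + 1 = 43.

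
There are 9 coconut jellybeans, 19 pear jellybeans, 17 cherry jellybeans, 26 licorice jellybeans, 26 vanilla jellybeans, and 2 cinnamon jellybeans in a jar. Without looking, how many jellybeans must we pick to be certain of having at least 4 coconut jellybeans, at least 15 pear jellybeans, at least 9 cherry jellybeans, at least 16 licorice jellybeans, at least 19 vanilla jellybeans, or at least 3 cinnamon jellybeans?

61

The worst case stops just short of every target: 3 coconut, 14 pear, 8 cherry, 15 licorice, 18 vanilla, 2 cinnamon — 3 + 14 + 8 + 15 + 18 + 2 = 60 jellybeans.
One more jellybean must push some flavor to its target, so 60 + 1 = 61.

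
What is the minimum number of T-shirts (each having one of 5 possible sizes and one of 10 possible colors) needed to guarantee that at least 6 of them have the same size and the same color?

There are 5 × 10 = 50 (size, color) combinations acting as pigeonholes.
With 50 × 5 = 250 T-shirts we could place exactly 5 in each, with no (size, color) pair reaching 6.
One more forces some (size, color) pair to hold 6, so 250 + 1 = 251.

251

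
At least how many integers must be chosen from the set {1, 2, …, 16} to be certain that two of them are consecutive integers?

9

Partition {1, …, 16} into 8 pairs: {1,2}, {3,4}, …, {15,16}.
Choosing 8 integers — say the 8 even numbers 2, 4, …, 16 — takes one from each pair and avoids the property.
Choosing 9 forces two into the same pair by pigeonhole, and those are consecutive. So 9.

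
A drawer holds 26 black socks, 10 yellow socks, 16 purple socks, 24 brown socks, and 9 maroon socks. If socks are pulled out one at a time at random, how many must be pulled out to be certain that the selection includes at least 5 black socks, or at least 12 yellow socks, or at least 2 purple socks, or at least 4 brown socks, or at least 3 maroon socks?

The worst case stops just short of every target: 4 black, all 10 yellow, 1 purple, 3 brown, 2 maroon — 4 + 10 + 1 + 3 + 2 = 20 socks.
One more sock must push some color to its target, so 20 + 1 = 21.

21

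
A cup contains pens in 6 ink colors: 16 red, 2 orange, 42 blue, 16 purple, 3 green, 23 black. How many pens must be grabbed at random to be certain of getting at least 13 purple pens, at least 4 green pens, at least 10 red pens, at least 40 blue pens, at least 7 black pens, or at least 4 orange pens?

Each of the 6 ink colors has its own threshold; avoid all of them simultaneously.
The worst case stops just short of every target: 9 red, all 2 orange, 39 blue, 12 purple, 3 green, 6 black — 9 + 2 + 39 + 12 + 3 + 6 = 71 pens.
One more pen must push some ink color to its target, so 71 + 1 = 72.

72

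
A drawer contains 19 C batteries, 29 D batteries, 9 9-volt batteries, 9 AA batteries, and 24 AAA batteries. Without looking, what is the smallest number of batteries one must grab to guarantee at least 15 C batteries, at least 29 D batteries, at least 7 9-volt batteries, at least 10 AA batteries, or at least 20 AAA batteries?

77

Each of the 5 types has its own threshold; avoid all of them simultaneously.
The worst case stops just short of every target: 14 C, 28 D, 6 9-volt, 9 AA, 19 AAA — 14 + 28 + 6 + 9 + 19 = 76 batteries.
One more battery must push some type to its target, so 76 + 1 = 77.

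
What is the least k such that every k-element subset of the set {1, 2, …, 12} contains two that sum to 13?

7

Partition {1, …, 12} into 6 pairs: {1,12}, {2,11}, …, {6,7}.
Choosing 6 integers — say the integers 1 through 6 — takes one from each pair and avoids the property.
Choosing 7 forces two into the same pair by pigeonhole, and those sum to 13. So 7.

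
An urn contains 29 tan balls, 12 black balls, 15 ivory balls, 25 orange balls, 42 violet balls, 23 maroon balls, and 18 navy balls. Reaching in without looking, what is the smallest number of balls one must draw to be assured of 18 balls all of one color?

In the worst case we take at most 17 of each color, but all 12 black and all 15 ivory (fewer than 17), giving 17 + 12 + 15 + 17 + 17 + 17 + 17 = 112.
One more ball then forces some color to 18, so 112 + 1 = 113.

113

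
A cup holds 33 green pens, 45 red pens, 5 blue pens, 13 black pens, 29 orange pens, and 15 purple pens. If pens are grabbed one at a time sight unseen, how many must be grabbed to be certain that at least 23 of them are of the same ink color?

100

In the worst case we take at most 22 of each ink color, but all 5 blue, all 13 black, and all 15 purple (fewer than 22), giving 22 + 22 + 5 + 13 + 22 + 15 = 99.
One more pen then forces some ink color to 23, so 99 + 1 = 100.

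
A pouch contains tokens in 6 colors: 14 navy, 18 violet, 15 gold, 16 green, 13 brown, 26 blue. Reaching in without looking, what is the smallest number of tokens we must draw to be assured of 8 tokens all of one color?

Treat the 6 colors as pigeonholes.
The worst case takes 7 tokens of each color without reaching 8 of any: 6 × 7 = 42.
The next token must bring some color to 8, so 42 + 1 = 43.

43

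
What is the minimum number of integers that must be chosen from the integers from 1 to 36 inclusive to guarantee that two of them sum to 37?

Partition {1, …, 36} into 18 pairs: {1,36}, {2,35}, …, {18,19}.
Choosing 18 integers — say the integers 1 through 18 — takes one from each pair and avoids the property.
Choosing 19 forces two into the same pair by pigeonhole, and those sum to 37. So 19.

19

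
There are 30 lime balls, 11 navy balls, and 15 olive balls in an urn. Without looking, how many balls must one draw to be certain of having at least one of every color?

The hardest color to obtain is navy: we could draw every other ball first — 56 − 11 = 45 balls — without a single navy one.
The next draw must be navy, so 45 + 1 = 46.

46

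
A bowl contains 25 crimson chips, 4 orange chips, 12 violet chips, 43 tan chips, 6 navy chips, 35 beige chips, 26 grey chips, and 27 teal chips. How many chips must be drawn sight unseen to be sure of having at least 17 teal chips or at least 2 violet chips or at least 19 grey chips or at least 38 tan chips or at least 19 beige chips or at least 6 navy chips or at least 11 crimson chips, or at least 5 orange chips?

110

The worst case stops just short of every target: 10 crimson, 4 orange, 1 violet, 37 tan, 5 navy, 18 beige, 18 grey, 16 teal — 10 + 4 + 1 + 37 + 5 + 18 + 18 + 16 = 109 chips.
One more chip must push some color to its target, so 109 + 1 = 110.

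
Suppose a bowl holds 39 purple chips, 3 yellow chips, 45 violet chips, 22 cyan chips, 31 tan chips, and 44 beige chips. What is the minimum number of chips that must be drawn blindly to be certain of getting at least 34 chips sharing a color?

156

In the worst case we take at most 33 of each color, but all 3 yellow, all 22 cyan, and all 31 tan (fewer than 33), giving 33 + 3 + 33 + 22 + 31 + 33 = 155.
One more chip then forces some color to 34, so 155 + 1 = 156.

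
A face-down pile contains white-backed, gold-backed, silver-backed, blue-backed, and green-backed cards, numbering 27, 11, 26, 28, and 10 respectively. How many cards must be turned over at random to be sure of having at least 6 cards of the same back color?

26

The worst case takes 5 cards of each back color without reaching 6 of any: 5 × 5 = 25.
The next card must bring some back color to 6, so 25 + 1 = 26.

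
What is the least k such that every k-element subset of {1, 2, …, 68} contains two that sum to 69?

Partition {1, …, 68} into 34 pairs: {1,68}, {2,67}, …, {34,35}.
Choosing 34 integers — say the integers 1 through 34 — takes one from each pair and avoids the property.
Choosing 35 forces two into the same pair by pigeonhole, and those sum to 69. So 35.

35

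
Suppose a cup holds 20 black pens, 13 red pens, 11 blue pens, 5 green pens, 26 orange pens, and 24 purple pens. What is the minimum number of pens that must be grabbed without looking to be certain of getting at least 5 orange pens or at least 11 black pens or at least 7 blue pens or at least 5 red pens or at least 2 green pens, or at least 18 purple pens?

43

The worst case stops just short of every target: 10 black, 4 red, 6 blue, 1 green, 4 orange, 17 purple — 10 + 4 + 6 + 1 + 4 + 17 = 42 pens.
One more pen must push some ink color to its target, so 42 + 1 = 43.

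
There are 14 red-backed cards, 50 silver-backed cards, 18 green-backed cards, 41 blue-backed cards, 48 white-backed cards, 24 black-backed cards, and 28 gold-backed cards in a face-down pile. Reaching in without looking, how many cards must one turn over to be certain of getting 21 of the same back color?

Treat the 7 back colors as pigeonholes.
In the worst case we take at most 20 of each back color, but all 14 red-backed and all 18 green-backed (fewer than 20), giving 14 + 20 + 18 + 20 + 20 + 20 + 20 = 132.
One more card then forces some back color to 21, so 132 + 1 = 133.

133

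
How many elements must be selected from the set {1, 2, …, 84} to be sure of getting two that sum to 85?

Partition {1, …, 84} into 42 pairs: {1,84}, {2,83}, …, {42,43}.
Choosing 42 integers — say the integers 1 through 42 — takes one from each pair and avoids the property.
Choosing 43 forces two into the same pair by pigeonhole, and those sum to 85. So 43.

43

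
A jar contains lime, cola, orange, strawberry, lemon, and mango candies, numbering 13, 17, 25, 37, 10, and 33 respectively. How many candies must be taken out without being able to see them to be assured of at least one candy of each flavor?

126

The hardest flavor to obtain is lemon: we could draw every other candy first — 135 − 10 = 125 candies — without a single lemon one.
The next draw must be lemon, so 125 + 1 = 126.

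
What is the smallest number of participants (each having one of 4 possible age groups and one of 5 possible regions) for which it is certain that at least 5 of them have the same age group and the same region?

81

There are 4 × 5 = 20 (age group, region) combinations acting as pigeonholes.
With 20 × 4 = 80 participants we could place exactly 4 in each, with no (age group, region) pair reaching 5.
One more forces some (age group, region) pair to hold 5, so 80 + 1 = 81.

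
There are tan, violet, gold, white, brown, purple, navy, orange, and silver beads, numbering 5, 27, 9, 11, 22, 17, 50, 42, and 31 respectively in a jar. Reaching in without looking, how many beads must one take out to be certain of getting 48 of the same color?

In the worst case we take at most 47 of each color, but all 5 tan, all 27 violet, all 9 gold, all 11 white, all 22 brown, all 17 purple, all 42 orange, and all 31 silver (fewer than 47), giving 5 + 27 + 9 + 11 + 22 + 17 + 47 + 42 + 31 = 211.
One more bead then forces some color to 48, so 211 + 1 = 212.

212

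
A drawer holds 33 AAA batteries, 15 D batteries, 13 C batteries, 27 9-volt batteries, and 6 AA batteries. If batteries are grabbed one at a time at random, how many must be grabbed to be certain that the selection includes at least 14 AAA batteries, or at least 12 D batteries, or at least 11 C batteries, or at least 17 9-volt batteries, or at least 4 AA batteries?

Each of the 5 types has its own threshold; avoid all of them simultaneously.
The worst case stops just short of every target: 13 AAA, 11 D, 10 C, 16 9-volt, 3 AA — 13 + 11 + 10 + 16 + 3 = 53 batteries.
One more battery must push some type to its target, so 53 + 1 = 54.

54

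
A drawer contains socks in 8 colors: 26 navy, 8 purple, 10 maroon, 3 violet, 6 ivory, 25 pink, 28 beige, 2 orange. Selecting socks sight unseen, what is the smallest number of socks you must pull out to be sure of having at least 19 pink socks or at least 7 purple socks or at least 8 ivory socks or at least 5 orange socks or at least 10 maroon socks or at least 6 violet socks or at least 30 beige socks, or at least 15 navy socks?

The worst case stops just short of every target: 14 navy, 6 purple, 9 maroon, all 3 violet, all 6 ivory, 18 pink, all 28 beige, all 2 orange — 14 + 6 + 9 + 3 + 6 + 18 + 28 + 2 = 86 socks.
One more sock must push some color to its target, so 86 + 1 = 87.

87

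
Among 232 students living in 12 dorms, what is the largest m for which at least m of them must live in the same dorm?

20

The 232 students fall into 12 dorms.
If each of the 12 dorms held at most 19, the total would be at most 12 × 19 = 228 < 232, a contradiction.
So at least one holds ⌈232/12⌉ = 20.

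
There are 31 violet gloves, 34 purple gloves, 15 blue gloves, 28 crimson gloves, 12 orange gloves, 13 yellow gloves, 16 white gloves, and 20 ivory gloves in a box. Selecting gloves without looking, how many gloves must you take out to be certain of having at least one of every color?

The hardest color to obtain is orange: we could draw every other glove first — 169 − 12 = 157 gloves — without a single orange one.
The next draw must be orange, so 157 + 1 = 158.

158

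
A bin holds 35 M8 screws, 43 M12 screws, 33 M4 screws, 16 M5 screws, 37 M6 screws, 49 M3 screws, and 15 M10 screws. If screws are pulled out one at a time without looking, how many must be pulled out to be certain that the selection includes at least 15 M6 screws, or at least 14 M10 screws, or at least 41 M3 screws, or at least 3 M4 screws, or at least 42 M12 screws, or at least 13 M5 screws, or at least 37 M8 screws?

158

Each of the 7 sizes has its own threshold; avoid all of them simultaneously.
The worst case stops just short of every target: all 35 M8, 41 M12, 2 M4, 12 M5, 14 M6, 40 M3, 13 M10 — 35 + 41 + 2 + 12 + 14 + 40 + 13 = 157 screws.
One more screw must push some size to its target, so 157 + 1 = 158.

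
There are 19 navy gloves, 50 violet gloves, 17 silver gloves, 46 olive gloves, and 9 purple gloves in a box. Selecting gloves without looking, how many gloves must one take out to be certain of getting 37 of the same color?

118

In the worst case we take at most 36 of each color, but all 19 navy, all 17 silver, and all 9 purple (fewer than 36), giving 19 + 36 + 17 + 36 + 9 = 117.
One more glove then forces some color to 37, so 117 + 1 = 118.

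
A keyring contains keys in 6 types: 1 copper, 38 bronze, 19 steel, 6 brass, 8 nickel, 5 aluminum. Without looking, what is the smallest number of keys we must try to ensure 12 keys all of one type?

43

In the worst case we take at most 11 of each type, but all 1 copper, all 6 brass, all 8 nickel, and all 5 aluminum (fewer than 11), giving 1 + 11 + 11 + 6 + 8 + 5 = 42.
One more key then forces some type to 12, so 42 + 1 = 43.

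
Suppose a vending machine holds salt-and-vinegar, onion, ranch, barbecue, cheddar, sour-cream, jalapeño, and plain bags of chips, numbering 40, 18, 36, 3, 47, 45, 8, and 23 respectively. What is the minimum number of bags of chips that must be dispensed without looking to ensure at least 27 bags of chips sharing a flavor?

157

In the worst case we take at most 26 of each flavor, but all 18 onion, all 3 barbecue, all 8 jalapeño, and all 23 plain (fewer than 26), giving 26 + 18 + 26 + 3 + 26 + 26 + 8 + 23 = 156.
One more bag of chips then forces some flavor to 27, so 156 + 1 = 157.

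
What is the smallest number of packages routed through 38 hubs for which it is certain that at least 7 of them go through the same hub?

229

There are 38 hubs acting as pigeonholes.
With 38 × 6 = 228 packages we could place exactly 6 in each, with no class reaching 7.
One more forces some class to hold 7, so 228 + 1 = 229.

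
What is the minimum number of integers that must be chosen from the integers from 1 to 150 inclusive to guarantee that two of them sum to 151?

Partition {1, …, 150} into 75 pairs: {1,150}, {2,149}, …, {75,76}.
Choosing 75 integers — say the integers 1 through 75 — takes one from each pair and avoids the property.
Choosing 76 forces two into the same pair by pigeonhole, and those sum to 151. So 76.

76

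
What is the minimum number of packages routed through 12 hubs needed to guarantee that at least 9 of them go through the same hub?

97

There are 12 hubs acting as pigeonholes.
With 12 × 8 = 96 packages we could place exactly 8 in each, with no class reaching 9.
One more forces some class to hold 9, so 96 + 1 = 97.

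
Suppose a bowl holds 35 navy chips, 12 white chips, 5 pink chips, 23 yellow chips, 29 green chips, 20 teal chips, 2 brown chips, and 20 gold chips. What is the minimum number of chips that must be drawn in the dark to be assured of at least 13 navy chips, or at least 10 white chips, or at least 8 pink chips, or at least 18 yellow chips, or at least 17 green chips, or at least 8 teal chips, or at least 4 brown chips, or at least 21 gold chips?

Each of the 8 colors has its own threshold; avoid all of them simultaneously.
The worst case stops just short of every target: 12 navy, 9 white, all 5 pink, 17 yellow, 16 green, 7 teal, all 2 brown, 20 gold — 12 + 9 + 5 + 17 + 16 + 7 + 2 + 20 = 88 chips.
One more chip must push some color to its target, so 88 + 1 = 89.

89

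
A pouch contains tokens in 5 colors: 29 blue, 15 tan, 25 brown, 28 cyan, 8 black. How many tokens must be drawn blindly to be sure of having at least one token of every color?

The hardest color to obtain is black: we could draw every other token first — 105 − 8 = 97 tokens — without a single black one.
The next draw must be black, so 97 + 1 = 98.

98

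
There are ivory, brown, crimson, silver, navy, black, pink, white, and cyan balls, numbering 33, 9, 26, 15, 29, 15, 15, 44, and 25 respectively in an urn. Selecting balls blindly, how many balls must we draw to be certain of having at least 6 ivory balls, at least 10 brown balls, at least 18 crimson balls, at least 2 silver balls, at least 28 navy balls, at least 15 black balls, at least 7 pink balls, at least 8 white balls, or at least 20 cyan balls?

106

The worst case stops just short of every target: 5 ivory, 9 brown, 17 crimson, 1 silver, 27 navy, 14 black, 6 pink, 7 white, 19 cyan — 5 + 9 + 17 + 1 + 27 + 14 + 6 + 7 + 19 = 105 balls.
One more ball must push some color to its target, so 105 + 1 = 106.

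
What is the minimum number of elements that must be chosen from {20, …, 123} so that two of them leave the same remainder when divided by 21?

Use the pigeonhole principle on residue classes: group the integers by remainder mod 21; there are 21 residue classes, each nonempty in this range.
Choosing one from each class (21 integers) avoids any shared remainder.
One more choice must repeat a class, so two differ by a multiple of 21. Hence 21 + 1 = 22.

22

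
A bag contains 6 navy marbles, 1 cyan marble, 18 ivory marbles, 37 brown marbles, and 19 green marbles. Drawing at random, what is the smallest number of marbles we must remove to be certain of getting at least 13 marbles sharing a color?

In the worst case we take at most 12 of each color, but all 6 navy and all 1 cyan (fewer than 12), giving 6 + 1 + 12 + 12 + 12 = 43.
One more marble then forces some color to 13, so 43 + 1 = 44.

44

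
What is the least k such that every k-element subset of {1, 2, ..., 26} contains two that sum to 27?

Partition {1, …, 26} into 13 pairs: {1,26}, {2,25}, …, {13,14}.
Choosing 13 integers — say the integers 1 through 13 — takes one from each pair and avoids the property.
Choosing 14 forces two into the same pair by pigeonhole, and those sum to 27. So 14.

14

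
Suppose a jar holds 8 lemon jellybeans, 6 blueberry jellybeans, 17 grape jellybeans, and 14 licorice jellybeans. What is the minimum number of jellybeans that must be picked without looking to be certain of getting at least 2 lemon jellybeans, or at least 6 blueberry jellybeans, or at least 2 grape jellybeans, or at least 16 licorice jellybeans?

The worst case stops just short of every target: 1 lemon, 5 blueberry, 1 grape, all 14 licorice — 1 + 5 + 1 + 14 = 21 jellybeans.
One more jellybean must push some flavor to its target, so 21 + 1 = 22.

22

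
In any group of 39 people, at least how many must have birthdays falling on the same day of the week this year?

There are 7 days of the week, which serve as the pigeonholes.
If each of the 7 days of the week held at most 5, the total would be at most 7 × 5 = 35 < 39, a contradiction.
So at least one holds ⌈39/7⌉ = 6.

6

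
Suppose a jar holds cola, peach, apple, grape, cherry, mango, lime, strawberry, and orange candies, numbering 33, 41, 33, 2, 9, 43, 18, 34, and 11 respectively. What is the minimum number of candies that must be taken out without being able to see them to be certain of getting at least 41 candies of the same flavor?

221

In the worst case we take at most 40 of each flavor, but all 33 cola, all 33 apple, all 2 grape, all 9 cherry, all 18 lime, all 34 strawberry, and all 11 orange (fewer than 40), giving 33 + 40 + 33 + 2 + 9 + 40 + 18 + 34 + 11 = 220.
One more candy then forces some flavor to 41, so 220 + 1 = 221.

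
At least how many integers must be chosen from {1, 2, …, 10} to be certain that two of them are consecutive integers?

6

Partition {1, …, 10} into 5 pairs: {1,2}, {3,4}, …, {9,10}.
Choosing 5 integers — say the 5 even numbers 2, 4, …, 10 — takes one from each pair and avoids the property.
Choosing 6 forces two into the same pair by pigeonhole, and those are consecutive. So 6.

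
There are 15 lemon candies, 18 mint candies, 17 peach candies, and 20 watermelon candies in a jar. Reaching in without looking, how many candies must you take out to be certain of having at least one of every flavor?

56

The hardest flavor to obtain is lemon: we could draw every other candy first — 70 − 15 = 55 candies — without a single lemon one.
The next draw must be lemon, so 55 + 1 = 56.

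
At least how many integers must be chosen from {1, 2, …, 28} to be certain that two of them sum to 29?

Partition {1, …, 28} into 14 pairs: {1,28}, {2,27}, …, {14,15}.
Choosing 14 integers — say the integers 1 through 14 — takes one from each pair and avoids the property.
Choosing 15 forces two into the same pair by pigeonhole, and those sum to 29. So 15.

15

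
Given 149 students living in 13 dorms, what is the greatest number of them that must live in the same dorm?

The 149 students fall into 13 dorms.
If each of the 13 dorms held at most 11, the total would be at most 13 × 11 = 143 < 149, a contradiction.
So at least one holds ⌈149/13⌉ = 12.

12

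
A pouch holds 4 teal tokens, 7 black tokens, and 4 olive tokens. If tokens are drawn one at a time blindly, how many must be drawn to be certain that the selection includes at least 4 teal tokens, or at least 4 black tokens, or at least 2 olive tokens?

8

Each of the 3 colors has its own threshold; avoid all of them simultaneously.
The worst case stops just short of every target: 3 teal, 3 black, 1 olive — 3 + 3 + 1 = 7 tokens.
One more token must push some color to its target, so 7 + 1 = 8.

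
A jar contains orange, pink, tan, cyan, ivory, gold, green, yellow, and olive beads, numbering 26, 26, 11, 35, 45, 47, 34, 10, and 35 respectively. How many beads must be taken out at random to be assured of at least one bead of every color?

The hardest color to obtain is yellow: we could draw every other bead first — 269 − 10 = 259 beads — without a single yellow one.
The next draw must be yellow, so 259 + 1 = 260.

260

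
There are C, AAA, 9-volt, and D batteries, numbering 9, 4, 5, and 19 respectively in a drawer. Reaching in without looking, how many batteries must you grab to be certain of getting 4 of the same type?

13

The worst case takes 3 batteries of each type without reaching 4 of any: 4 × 3 = 12.
The next battery must bring some type to 4, so 12 + 1 = 13.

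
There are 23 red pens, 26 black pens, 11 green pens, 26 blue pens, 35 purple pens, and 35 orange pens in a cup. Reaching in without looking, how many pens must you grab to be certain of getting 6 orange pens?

127

The worst case draws every non-orange pen first: 23 + 26 + 11 + 26 + 35 = 121.
The next 6 draws are then forced to be orange, giving 121 + 6 = 127.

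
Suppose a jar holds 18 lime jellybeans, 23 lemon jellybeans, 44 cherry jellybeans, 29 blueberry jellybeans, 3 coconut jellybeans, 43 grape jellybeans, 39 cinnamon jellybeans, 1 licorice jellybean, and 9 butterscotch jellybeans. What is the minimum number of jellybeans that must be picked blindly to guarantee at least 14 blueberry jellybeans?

194

The worst case draws every non-blueberry jellybean first: 18 + 23 + 44 + 3 + 43 + 39 + 1 + 9 = 180.
The next 14 draws are then forced to be blueberry, giving 180 + 14 = 194.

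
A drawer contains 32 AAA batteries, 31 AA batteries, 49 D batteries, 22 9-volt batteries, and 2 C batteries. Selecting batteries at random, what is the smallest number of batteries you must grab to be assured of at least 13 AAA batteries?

The worst case draws every non-AAA battery first: 31 + 49 + 22 + 2 = 104.
The next 13 draws are then forced to be AAA, giving 104 + 13 = 117.

117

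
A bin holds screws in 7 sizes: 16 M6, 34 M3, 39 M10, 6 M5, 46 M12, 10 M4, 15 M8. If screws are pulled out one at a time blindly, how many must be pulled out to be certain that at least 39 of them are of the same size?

In the worst case we take at most 38 of each size, but all 16 M6, all 34 M3, all 6 M5, all 10 M4, and all 15 M8 (fewer than 38), giving 16 + 34 + 38 + 6 + 38 + 10 + 15 = 157.
One more screw then forces some size to 39, so 157 + 1 = 158.

158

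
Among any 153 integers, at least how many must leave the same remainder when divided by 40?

4

The 153 integers fall into 40 residue classes modulo 40.
If each of the 40 residue classes modulo 40 held at most 3, the total would be at most 40 × 3 = 120 < 153, a contradiction.
So at least one holds ⌈153/40⌉ = 4.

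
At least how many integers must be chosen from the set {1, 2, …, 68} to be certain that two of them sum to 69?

35

Partition {1, …, 68} into 34 pairs: {1,68}, {2,67}, …, {34,35}.
Choosing 34 integers — say the integers 1 through 34 — takes one from each pair and avoids the property.
Choosing 35 forces two into the same pair by pigeonhole, and those sum to 69. So 35.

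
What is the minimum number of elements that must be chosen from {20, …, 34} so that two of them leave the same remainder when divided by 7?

8

Use the pigeonhole principle on residue classes: group the integers by remainder mod 7; there are 7 residue classes, each nonempty in this range.
Choosing one from each class (7 integers) avoids any shared remainder.
One more choice must repeat a class, so two differ by a multiple of 7. Hence 7 + 1 = 8.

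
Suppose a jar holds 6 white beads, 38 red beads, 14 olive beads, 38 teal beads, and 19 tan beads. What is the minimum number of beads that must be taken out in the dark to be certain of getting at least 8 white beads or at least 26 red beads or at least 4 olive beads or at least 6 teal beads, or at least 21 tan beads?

Each of the 5 colors has its own threshold; avoid all of them simultaneously.
The worst case stops just short of every target: all 6 white, 25 red, 3 olive, 5 teal, all 19 tan — 6 + 25 + 3 + 5 + 19 = 58 beads.
One more bead must push some color to its target, so 58 + 1 = 59.

59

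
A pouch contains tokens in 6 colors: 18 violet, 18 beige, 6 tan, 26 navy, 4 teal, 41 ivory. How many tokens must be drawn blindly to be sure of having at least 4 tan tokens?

The worst case draws every non-tan token first: 18 + 18 + 26 + 4 + 41 = 107.
The next 4 draws are then forced to be tan, giving 107 + 4 = 111.

111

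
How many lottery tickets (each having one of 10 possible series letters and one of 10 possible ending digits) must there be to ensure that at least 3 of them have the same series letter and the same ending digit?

201

There are 10 × 10 = 100 (series letter, ending digit) combinations acting as pigeonholes.
With 100 × 2 = 200 lottery tickets we could place exactly 2 in each, with no (series letter, ending digit) pair reaching 3.
One more forces some (series letter, ending digit) pair to hold 3, so 200 + 1 = 201.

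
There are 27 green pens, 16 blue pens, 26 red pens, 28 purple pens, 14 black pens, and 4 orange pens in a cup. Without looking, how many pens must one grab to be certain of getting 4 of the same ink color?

The worst case takes 3 pens of each ink color without reaching 4 of any: 6 × 3 = 18.
The next pen must bring some ink color to 4, so 18 + 1 = 19.

19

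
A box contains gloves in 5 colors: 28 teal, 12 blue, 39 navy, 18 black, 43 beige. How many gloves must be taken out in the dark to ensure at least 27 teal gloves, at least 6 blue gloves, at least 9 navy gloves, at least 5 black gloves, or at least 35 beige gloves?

78

The worst case stops just short of every target: 26 teal, 5 blue, 8 navy, 4 black, 34 beige — 26 + 5 + 8 + 4 + 34 = 77 gloves.
One more glove must push some color to its target, so 77 + 1 = 78.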